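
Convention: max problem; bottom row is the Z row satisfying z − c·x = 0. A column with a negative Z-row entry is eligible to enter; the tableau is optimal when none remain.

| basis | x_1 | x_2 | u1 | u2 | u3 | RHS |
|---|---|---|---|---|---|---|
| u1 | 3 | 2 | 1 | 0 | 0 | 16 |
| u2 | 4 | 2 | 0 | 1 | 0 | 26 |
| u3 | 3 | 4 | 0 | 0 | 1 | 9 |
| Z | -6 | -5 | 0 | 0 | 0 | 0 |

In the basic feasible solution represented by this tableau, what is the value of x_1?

0

x_1 is not in the basis, so in the current basic feasible solution x_1 = 0.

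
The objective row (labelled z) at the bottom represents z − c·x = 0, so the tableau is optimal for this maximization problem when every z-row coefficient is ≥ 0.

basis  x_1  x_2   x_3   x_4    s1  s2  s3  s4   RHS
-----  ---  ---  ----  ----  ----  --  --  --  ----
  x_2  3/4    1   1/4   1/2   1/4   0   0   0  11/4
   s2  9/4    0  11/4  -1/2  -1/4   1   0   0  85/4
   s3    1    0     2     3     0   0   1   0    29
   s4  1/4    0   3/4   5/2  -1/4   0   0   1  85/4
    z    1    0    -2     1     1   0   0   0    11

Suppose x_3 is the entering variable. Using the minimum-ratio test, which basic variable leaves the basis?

Column x_3 entries and ratios — x_2: (11/4)/(1/4) = 11; s2: (85/4)/(11/4) = 85/11; s3: 29/2 = 29/2; s4: (85/4)/(3/4) = 85/3.
Smallest ratio is 85/11 in the row of s2, so s2 leaves.

s2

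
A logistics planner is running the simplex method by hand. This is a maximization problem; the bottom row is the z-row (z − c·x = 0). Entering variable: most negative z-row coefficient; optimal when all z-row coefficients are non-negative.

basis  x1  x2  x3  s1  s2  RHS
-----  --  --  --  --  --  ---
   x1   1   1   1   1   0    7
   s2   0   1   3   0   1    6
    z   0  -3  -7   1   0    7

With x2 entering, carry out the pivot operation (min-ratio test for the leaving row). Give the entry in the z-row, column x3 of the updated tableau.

2

Ratio test on column x2 — row 1: 7/1 = 7; row 2: 6/1 = 6. Minimum is 6 at row 2 (s2 leaves); pivot element 1.
Divide row 2 by 1; eliminate column x2 from the other rows.
z-row update in column x3: -7 − (-3)·3 = 2.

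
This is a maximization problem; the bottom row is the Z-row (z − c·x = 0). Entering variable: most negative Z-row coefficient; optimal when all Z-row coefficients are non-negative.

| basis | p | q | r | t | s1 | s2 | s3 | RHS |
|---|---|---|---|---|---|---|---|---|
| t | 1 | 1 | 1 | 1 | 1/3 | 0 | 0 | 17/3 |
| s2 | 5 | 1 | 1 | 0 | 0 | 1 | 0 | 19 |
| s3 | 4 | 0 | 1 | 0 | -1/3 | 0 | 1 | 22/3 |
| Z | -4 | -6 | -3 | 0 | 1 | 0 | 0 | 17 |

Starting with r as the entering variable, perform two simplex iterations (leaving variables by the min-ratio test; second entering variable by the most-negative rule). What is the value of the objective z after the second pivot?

Ratio test on column r — row 1: (17/3)/1 = 17/3; row 2: 19/1 = 19; row 3: (22/3)/1 = 22/3. Minimum is 17/3 at row 1 (t leaves); pivot element 1.
Pivot on row 1; the Z-row RHS becomes 17 − (-3)·(17/3) = 34.
Next entering variable (most negative Z-row entry -3): q.
Ratio test on column q — row 1: (17/3)/1 = 17/3; row 2: entry 0 ≤ 0; row 3: entry -1 ≤ 0. Minimum is 17/3 at row 1 (r leaves); pivot element 1.
After the second pivot the Z-row RHS is 34 − (-3)·(17/3) = 51.

51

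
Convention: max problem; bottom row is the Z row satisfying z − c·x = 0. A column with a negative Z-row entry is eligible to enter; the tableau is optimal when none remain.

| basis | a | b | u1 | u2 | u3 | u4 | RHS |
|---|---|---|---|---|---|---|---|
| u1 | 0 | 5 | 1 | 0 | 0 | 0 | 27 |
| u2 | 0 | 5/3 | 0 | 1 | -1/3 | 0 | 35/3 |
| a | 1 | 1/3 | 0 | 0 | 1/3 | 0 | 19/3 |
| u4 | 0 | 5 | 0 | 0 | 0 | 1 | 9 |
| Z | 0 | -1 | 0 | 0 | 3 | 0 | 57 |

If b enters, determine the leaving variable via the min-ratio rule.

Column b entries and ratios — u1: 27/5 = 27/5; u2: (35/3)/(5/3) = 7; a: (19/3)/(1/3) = 19; u4: 9/5 = 9/5.
Smallest ratio is 9/5 in the row of u4, so u4 leaves.

u4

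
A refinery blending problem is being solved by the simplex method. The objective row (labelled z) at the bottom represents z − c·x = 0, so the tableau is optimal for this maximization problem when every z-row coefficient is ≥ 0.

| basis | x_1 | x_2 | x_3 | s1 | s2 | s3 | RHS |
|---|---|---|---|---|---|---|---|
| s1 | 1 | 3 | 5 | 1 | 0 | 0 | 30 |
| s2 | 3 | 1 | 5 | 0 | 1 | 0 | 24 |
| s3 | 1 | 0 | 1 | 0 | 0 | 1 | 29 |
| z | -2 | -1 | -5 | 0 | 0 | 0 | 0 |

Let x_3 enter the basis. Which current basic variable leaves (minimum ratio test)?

Column x_3 entries and ratios — s1: 30/5 = 6; s2: 24/5 = 24/5; s3: 29/1 = 29.
Smallest ratio is 24/5 in the row of s2, so s2 leaves.

s2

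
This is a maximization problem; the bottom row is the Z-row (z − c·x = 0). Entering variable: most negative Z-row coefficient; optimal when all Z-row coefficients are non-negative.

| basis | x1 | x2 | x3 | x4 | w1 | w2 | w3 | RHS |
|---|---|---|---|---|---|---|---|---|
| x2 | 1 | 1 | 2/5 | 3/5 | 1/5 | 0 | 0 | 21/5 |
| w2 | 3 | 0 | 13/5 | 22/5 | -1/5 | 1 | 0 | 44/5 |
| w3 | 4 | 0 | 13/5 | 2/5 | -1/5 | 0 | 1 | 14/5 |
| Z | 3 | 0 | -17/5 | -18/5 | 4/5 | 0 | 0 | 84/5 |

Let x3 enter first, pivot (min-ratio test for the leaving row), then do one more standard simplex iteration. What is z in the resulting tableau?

Ratio test on column x3 — row 1: (21/5)/(2/5) = 21/2; row 2: (44/5)/(13/5) = 44/13; row 3: (14/5)/(13/5) = 14/13. Minimum is 14/13 at row 3 (w3 leaves); pivot element 13/5.
Pivot on row 3; the Z-row RHS becomes 84/5 − (-17/5)·(14/13) = 266/13.
Next entering variable (most negative Z-row entry -40/13): x4.
Ratio test on column x4 — row 1: (49/13)/(7/13) = 7; row 2: 6/4 = 3/2; row 3: (14/13)/(2/13) = 7. Minimum is 3/2 at row 2 (w2 leaves); pivot element 4.
After the second pivot the Z-row RHS is 266/13 − (-40/13)·(3/2) = 326/13.

326/13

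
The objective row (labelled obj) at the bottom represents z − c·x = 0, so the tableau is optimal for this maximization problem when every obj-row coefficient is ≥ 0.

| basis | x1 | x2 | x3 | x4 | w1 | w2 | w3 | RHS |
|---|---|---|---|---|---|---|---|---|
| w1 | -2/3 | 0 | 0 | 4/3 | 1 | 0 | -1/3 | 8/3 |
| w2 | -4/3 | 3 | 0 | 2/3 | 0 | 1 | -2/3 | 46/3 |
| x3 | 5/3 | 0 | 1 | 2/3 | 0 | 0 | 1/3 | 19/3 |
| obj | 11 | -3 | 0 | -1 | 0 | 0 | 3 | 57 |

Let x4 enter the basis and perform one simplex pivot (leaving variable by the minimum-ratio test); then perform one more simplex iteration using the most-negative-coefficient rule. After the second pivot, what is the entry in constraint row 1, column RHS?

2

Ratio test on column x4 — row 1: (8/3)/(4/3) = 2; row 2: (46/3)/(2/3) = 23; row 3: (19/3)/(2/3) = 19/2. Minimum is 2 at row 1 (w1 leaves); pivot element 4/3.
Divide row 1 by 4/3; eliminate column x4 from the other rows.
Second iteration: most negative obj-row entry is -3 in column x2, so x2 enters.
Ratio test on column x2 — row 1: entry 0 ≤ 0; row 2: 14/3 = 14/3; row 3: entry 0 ≤ 0. Minimum is 14/3 at row 2 (w2 leaves); pivot element 3.
Divide row 2 by 3; eliminate column x2 from the other rows.
After both pivots, the entry at constraint row 1, column RHS is 2.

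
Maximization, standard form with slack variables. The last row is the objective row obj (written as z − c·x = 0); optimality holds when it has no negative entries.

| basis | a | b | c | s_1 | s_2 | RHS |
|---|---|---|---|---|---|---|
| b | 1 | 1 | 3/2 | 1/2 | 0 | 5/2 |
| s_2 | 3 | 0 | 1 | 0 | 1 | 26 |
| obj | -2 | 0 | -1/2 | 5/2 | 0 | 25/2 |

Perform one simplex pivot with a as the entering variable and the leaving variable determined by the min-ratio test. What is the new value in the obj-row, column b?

Ratio test on column a — row 1: (5/2)/1 = 5/2; row 2: 26/3 = 26/3. Minimum is 5/2 at row 1 (b leaves); pivot element 1.
Divide row 1 by 1; eliminate column a from the other rows.
obj-row update in column b: 0 − (-2)·1 = 2.

2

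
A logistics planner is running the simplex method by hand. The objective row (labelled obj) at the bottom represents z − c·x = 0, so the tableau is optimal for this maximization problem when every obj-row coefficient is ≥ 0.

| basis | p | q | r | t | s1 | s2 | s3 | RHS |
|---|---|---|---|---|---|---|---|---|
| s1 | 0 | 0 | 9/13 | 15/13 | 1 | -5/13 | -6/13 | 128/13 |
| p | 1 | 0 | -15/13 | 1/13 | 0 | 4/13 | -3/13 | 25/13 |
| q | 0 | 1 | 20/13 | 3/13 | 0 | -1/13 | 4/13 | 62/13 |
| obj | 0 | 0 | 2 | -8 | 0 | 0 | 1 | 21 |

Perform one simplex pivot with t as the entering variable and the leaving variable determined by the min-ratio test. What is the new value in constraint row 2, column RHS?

19/15

Ratio test on column t — row 1: (128/13)/(15/13) = 128/15; row 2: (25/13)/(1/13) = 25; row 3: (62/13)/(3/13) = 62/3. Minimum is 128/15 at row 1 (s1 leaves); pivot element 15/13.
Divide row 1 by 15/13; eliminate column t from the other rows.
Row 2 update in column RHS: 25/13 − (1/13)·(128/15) = 19/15.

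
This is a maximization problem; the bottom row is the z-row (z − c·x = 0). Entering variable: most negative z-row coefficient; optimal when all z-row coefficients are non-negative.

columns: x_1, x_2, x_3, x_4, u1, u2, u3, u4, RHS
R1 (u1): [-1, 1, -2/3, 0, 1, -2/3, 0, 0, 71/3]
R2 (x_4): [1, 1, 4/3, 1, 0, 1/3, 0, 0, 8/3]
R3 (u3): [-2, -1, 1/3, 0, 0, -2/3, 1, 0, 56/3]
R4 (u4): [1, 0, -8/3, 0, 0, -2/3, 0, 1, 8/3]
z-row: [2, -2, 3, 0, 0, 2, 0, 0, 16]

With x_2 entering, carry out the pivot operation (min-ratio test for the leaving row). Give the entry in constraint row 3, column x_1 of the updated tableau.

-1

Ratio test on column x_2 — row 1: (71/3)/1 = 71/3; row 2: (8/3)/1 = 8/3; row 3: entry -1 ≤ 0; row 4: entry 0 ≤ 0. Minimum is 8/3 at row 2 (x_4 leaves); pivot element 1.
Divide row 2 by 1; eliminate column x_2 from the other rows.
Row 3 update in column x_1: -2 − (-1)·1 = -1.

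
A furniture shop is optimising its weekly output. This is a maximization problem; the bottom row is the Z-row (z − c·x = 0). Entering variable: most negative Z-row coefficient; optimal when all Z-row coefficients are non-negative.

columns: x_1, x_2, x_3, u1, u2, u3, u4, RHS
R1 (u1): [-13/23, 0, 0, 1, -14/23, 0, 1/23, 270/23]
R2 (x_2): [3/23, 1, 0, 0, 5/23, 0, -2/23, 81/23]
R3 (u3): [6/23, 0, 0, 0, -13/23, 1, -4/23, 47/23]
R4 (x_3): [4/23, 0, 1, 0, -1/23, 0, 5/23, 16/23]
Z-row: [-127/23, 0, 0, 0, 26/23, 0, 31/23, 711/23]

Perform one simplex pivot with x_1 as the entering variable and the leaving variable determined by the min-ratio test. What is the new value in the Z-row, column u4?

33/4

Ratio test on column x_1 — row 1: entry -13/23 ≤ 0; row 2: (81/23)/(3/23) = 27; row 3: (47/23)/(6/23) = 47/6; row 4: (16/23)/(4/23) = 4. Minimum is 4 at row 4 (x_3 leaves); pivot element 4/23.
Divide row 4 by 4/23; eliminate column x_1 from the other rows.
Z-row update in column u4: 31/23 − (-127/23)·(5/4) = 33/4.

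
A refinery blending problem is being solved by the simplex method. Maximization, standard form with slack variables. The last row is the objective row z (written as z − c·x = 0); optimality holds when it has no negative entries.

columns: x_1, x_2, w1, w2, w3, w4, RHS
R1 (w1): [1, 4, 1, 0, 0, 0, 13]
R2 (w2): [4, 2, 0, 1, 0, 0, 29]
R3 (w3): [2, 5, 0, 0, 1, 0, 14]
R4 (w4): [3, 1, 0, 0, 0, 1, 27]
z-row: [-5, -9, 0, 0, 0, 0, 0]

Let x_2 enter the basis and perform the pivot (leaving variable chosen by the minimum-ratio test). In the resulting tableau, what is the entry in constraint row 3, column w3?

Ratio test on column x_2 — row 1: 13/4 = 13/4; row 2: 29/2 = 29/2; row 3: 14/5 = 14/5; row 4: 27/1 = 27. Minimum is 14/5 at row 3 (w3 leaves); pivot element 5.
Divide row 3 by 5; eliminate column x_2 from the other rows.
In the new row 3, the w3 entry is the old entry divided by the pivot: 1/5 = 1/5.

1/5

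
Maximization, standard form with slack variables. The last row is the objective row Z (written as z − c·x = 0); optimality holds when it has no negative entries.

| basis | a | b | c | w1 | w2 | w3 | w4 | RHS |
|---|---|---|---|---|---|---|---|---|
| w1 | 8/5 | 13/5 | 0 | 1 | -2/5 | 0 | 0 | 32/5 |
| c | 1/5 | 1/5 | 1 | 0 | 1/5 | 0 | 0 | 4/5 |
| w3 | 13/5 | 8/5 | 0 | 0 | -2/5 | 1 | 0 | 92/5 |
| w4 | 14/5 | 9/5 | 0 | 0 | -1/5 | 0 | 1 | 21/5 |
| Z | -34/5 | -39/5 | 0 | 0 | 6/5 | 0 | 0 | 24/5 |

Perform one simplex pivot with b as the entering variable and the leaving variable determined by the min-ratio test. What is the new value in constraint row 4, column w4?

Ratio test on column b — row 1: (32/5)/(13/5) = 32/13; row 2: (4/5)/(1/5) = 4; row 3: (92/5)/(8/5) = 23/2; row 4: (21/5)/(9/5) = 7/3. Minimum is 7/3 at row 4 (w4 leaves); pivot element 9/5.
Divide row 4 by 9/5; eliminate column b from the other rows.
In the new row 4, the w4 entry is the old entry divided by the pivot: 1/(9/5) = 5/9.

5/9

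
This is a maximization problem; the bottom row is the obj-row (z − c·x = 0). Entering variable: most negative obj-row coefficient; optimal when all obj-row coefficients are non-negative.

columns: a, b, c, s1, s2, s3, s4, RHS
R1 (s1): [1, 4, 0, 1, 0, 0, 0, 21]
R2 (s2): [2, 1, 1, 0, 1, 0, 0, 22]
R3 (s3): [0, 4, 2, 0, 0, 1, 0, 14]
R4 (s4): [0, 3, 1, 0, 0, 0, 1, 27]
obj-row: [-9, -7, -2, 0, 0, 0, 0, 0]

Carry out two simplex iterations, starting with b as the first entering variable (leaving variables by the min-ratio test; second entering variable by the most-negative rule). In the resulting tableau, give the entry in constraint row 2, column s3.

Ratio test on column b — row 1: 21/4 = 21/4; row 2: 22/1 = 22; row 3: 14/4 = 7/2; row 4: 27/3 = 9. Minimum is 7/2 at row 3 (s3 leaves); pivot element 4.
Divide row 3 by 4; eliminate column b from the other rows.
Second iteration: most negative obj-row entry is -9 in column a, so a enters.
Ratio test on column a — row 1: 7/1 = 7; row 2: (37/2)/2 = 37/4; row 3: entry 0 ≤ 0; row 4: entry 0 ≤ 0. Minimum is 7 at row 1 (s1 leaves); pivot element 1.
Divide row 1 by 1; eliminate column a from the other rows.
After both pivots, the entry at constraint row 2, column s3 is 7/4.

7/4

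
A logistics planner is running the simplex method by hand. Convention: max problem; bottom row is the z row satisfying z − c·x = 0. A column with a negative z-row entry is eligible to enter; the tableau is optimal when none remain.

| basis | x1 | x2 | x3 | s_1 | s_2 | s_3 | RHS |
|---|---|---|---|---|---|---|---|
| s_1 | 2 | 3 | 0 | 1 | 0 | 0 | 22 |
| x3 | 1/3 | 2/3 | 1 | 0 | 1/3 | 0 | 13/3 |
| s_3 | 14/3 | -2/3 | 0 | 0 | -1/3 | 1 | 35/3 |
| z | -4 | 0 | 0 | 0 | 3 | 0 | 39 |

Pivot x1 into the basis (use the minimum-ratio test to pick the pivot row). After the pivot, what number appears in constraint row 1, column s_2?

Ratio test on column x1 — row 1: 22/2 = 11; row 2: (13/3)/(1/3) = 13; row 3: (35/3)/(14/3) = 5/2. Minimum is 5/2 at row 3 (s_3 leaves); pivot element 14/3.
Divide row 3 by 14/3; eliminate column x1 from the other rows.
Row 1 update in column s_2: 0 − 2·(-1/14) = 1/7.

1/7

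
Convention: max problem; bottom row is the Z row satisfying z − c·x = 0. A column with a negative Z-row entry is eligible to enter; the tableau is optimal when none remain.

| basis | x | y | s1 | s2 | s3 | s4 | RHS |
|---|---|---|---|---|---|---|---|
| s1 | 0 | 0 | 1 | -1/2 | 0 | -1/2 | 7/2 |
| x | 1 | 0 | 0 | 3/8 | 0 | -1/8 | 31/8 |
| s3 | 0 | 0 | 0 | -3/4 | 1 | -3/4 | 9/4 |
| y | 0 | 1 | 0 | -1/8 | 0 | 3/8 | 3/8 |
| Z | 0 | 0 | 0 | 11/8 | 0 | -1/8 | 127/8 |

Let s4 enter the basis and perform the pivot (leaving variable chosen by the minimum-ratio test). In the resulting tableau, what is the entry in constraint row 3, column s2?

Ratio test on column s4 — row 1: entry -1/2 ≤ 0; row 2: entry -1/8 ≤ 0; row 3: entry -3/4 ≤ 0; row 4: (3/8)/(3/8) = 1. Minimum is 1 at row 4 (y leaves); pivot element 3/8.
Divide row 4 by 3/8; eliminate column s4 from the other rows.
Row 3 update in column s2: -3/4 − (-3/4)·(-1/3) = -1.

-1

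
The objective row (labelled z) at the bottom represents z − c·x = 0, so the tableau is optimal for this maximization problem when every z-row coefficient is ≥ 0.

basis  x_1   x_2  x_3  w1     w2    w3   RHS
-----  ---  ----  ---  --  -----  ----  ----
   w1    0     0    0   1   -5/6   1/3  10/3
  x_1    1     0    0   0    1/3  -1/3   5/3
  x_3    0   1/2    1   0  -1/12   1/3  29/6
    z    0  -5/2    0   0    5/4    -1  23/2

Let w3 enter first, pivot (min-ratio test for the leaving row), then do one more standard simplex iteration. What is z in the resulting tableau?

Ratio test on column w3 — row 1: (10/3)/(1/3) = 10; row 2: entry -1/3 ≤ 0; row 3: (29/6)/(1/3) = 29/2. Minimum is 10 at row 1 (w1 leaves); pivot element 1/3.
Pivot on row 1; the z-row RHS becomes 23/2 − (-1)·10 = 43/2.
Next entering variable (most negative z-row entry -5/2): x_2.
Ratio test on column x_2 — row 1: entry 0 ≤ 0; row 2: entry 0 ≤ 0; row 3: (3/2)/(1/2) = 3. Minimum is 3 at row 3 (x_3 leaves); pivot element 1/2.
After the second pivot the z-row RHS is 43/2 − (-5/2)·3 = 29.

29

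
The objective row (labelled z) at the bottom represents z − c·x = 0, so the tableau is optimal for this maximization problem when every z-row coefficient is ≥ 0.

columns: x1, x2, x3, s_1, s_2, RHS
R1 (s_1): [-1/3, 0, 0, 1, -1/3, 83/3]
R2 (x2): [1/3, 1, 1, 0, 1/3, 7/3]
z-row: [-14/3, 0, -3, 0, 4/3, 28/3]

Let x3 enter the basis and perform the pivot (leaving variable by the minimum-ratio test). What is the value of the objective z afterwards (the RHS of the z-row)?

Ratio test on column x3 — row 1: entry 0 ≤ 0; row 2: (7/3)/1 = 7/3. Minimum is 7/3 at row 2 (x2 leaves); pivot element 1.
Pivot on row 2; the z-row RHS becomes 28/3 − (-3)·(7/3) = 49/3.

49/3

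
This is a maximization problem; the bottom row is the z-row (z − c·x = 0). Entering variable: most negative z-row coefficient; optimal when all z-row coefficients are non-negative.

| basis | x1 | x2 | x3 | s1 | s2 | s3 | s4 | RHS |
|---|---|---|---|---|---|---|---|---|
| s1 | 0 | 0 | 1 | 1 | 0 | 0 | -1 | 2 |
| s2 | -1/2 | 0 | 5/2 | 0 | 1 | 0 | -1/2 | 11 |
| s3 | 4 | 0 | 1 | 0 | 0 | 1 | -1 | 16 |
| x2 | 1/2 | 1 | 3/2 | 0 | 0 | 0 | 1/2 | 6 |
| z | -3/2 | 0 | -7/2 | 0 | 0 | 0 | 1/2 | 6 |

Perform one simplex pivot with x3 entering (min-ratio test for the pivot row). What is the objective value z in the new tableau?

13

Ratio test on column x3 — row 1: 2/1 = 2; row 2: 11/(5/2) = 22/5; row 3: 16/1 = 16; row 4: 6/(3/2) = 4. Minimum is 2 at row 1 (s1 leaves); pivot element 1.
Pivot on row 1; the z-row RHS becomes 6 − (-7/2)·2 = 13.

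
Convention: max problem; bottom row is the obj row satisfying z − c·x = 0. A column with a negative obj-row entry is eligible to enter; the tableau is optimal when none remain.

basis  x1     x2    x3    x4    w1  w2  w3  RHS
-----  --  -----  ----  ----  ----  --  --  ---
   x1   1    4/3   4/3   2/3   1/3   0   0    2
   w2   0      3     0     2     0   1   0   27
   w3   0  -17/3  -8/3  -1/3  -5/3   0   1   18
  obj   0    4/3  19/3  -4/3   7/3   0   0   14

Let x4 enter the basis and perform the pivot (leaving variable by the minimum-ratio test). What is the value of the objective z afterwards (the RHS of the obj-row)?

Ratio test on column x4 — row 1: 2/(2/3) = 3; row 2: 27/2 = 27/2; row 3: entry -1/3 ≤ 0. Minimum is 3 at row 1 (x1 leaves); pivot element 2/3.
Pivot on row 1; the obj-row RHS becomes 14 − (-4/3)·3 = 18.

18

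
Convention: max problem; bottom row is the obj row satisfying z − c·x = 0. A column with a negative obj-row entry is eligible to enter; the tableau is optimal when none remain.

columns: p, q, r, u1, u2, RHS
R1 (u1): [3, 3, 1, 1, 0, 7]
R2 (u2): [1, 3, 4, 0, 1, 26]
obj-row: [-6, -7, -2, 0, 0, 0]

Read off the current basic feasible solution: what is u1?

u1 is basic (row 1); its value is the RHS of that row, 7.

7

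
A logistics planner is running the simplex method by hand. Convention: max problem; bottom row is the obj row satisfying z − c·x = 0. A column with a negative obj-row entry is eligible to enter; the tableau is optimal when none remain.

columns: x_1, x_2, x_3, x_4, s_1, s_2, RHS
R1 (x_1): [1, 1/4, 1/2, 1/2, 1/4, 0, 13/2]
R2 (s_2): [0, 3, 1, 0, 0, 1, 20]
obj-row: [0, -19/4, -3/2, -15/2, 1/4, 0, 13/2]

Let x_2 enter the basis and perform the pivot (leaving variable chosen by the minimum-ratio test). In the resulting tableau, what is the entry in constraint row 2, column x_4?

0

Ratio test on column x_2 — row 1: (13/2)/(1/4) = 26; row 2: 20/3 = 20/3. Minimum is 20/3 at row 2 (s_2 leaves); pivot element 3.
Divide row 2 by 3; eliminate column x_2 from the other rows.
In the new row 2, the x_4 entry is the old entry divided by the pivot: 0/3 = 0.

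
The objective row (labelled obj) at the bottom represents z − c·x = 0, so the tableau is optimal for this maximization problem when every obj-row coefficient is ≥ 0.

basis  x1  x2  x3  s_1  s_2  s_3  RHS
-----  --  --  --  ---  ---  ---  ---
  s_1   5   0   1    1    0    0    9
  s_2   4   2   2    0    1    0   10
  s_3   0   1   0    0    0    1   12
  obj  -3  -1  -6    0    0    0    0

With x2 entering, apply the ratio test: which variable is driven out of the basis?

Column x2 entries and ratios — s_1: 0 ≤ 0, skip; s_2: 10/2 = 5; s_3: 12/1 = 12.
Smallest ratio is 5 in the row of s_2, so s_2 leaves.

s_2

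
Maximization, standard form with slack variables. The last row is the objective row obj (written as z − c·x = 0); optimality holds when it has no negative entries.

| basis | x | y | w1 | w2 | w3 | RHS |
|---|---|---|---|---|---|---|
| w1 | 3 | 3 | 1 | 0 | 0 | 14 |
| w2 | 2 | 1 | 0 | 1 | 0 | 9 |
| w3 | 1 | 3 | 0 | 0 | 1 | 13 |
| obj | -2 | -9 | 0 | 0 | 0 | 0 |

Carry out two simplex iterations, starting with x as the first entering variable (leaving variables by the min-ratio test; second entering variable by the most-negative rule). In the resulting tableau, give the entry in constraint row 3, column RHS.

Ratio test on column x — row 1: 14/3 = 14/3; row 2: 9/2 = 9/2; row 3: 13/1 = 13. Minimum is 9/2 at row 2 (w2 leaves); pivot element 2.
Divide row 2 by 2; eliminate column x from the other rows.
Second iteration: most negative obj-row entry is -8 in column y, so y enters.
Ratio test on column y — row 1: (1/2)/(3/2) = 1/3; row 2: (9/2)/(1/2) = 9; row 3: (17/2)/(5/2) = 17/5. Minimum is 1/3 at row 1 (w1 leaves); pivot element 3/2.
Divide row 1 by 3/2; eliminate column y from the other rows.
After both pivots, the entry at constraint row 3, column RHS is 23/3.

23/3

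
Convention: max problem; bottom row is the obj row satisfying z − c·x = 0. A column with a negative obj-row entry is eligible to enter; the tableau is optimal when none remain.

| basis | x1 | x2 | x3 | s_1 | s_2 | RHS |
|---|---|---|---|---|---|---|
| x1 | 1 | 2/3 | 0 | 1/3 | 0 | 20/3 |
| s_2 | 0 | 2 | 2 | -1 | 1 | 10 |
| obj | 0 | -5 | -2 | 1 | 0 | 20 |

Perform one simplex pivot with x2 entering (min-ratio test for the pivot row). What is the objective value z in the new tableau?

Ratio test on column x2 — row 1: (20/3)/(2/3) = 10; row 2: 10/2 = 5. Minimum is 5 at row 2 (s_2 leaves); pivot element 2.
Pivot on row 2; the obj-row RHS becomes 20 − (-5)·5 = 45.

45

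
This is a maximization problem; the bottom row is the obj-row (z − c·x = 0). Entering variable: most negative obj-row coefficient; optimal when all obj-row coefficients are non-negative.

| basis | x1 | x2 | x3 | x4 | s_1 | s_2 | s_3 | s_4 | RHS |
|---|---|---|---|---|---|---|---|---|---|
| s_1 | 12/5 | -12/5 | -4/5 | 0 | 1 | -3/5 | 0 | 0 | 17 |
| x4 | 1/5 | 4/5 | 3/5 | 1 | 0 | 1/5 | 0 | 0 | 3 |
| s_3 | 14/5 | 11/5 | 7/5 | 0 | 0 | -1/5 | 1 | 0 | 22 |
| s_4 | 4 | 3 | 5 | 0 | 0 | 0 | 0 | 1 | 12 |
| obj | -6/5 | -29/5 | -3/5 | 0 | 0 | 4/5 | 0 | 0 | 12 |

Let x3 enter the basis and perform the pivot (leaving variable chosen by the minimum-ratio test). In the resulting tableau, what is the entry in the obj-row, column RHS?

336/25

Ratio test on column x3 — row 1: entry -4/5 ≤ 0; row 2: 3/(3/5) = 5; row 3: 22/(7/5) = 110/7; row 4: 12/5 = 12/5. Minimum is 12/5 at row 4 (s_4 leaves); pivot element 5.
Divide row 4 by 5; eliminate column x3 from the other rows.
obj-row update in column RHS: 12 − (-3/5)·(12/5) = 336/25.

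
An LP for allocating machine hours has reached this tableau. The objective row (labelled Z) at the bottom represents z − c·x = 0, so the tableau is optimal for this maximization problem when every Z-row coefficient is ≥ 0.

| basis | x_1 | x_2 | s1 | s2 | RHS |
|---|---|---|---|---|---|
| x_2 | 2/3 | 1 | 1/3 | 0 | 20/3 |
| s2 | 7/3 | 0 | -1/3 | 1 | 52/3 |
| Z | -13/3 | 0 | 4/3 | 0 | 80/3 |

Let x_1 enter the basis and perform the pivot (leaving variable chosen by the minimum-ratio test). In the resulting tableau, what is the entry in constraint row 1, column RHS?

12/7

Ratio test on column x_1 — row 1: (20/3)/(2/3) = 10; row 2: (52/3)/(7/3) = 52/7. Minimum is 52/7 at row 2 (s2 leaves); pivot element 7/3.
Divide row 2 by 7/3; eliminate column x_1 from the other rows.
Row 1 update in column RHS: 20/3 − (2/3)·(52/7) = 12/7.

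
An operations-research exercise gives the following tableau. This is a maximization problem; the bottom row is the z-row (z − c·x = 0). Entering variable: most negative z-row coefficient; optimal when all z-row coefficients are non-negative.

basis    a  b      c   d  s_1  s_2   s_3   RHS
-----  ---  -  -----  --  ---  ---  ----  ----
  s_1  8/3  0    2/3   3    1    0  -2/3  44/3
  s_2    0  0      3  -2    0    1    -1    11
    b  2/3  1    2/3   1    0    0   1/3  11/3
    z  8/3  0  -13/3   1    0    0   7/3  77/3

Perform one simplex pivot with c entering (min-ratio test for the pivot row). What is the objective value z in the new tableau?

Ratio test on column c — row 1: (44/3)/(2/3) = 22; row 2: 11/3 = 11/3; row 3: (11/3)/(2/3) = 11/2. Minimum is 11/3 at row 2 (s_2 leaves); pivot element 3.
Pivot on row 2; the z-row RHS becomes 77/3 − (-13/3)·(11/3) = 374/9.

374/9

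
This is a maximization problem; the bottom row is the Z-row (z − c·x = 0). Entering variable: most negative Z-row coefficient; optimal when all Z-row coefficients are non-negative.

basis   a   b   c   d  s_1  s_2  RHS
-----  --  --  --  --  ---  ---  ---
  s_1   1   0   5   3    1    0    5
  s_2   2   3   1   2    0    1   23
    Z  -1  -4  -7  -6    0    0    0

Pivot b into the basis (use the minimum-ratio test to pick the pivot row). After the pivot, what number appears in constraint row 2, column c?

Ratio test on column b — row 1: entry 0 ≤ 0; row 2: 23/3 = 23/3. Minimum is 23/3 at row 2 (s_2 leaves); pivot element 3.
Divide row 2 by 3; eliminate column b from the other rows.
In the new row 2, the c entry is the old entry divided by the pivot: 1/3 = 1/3.

1/3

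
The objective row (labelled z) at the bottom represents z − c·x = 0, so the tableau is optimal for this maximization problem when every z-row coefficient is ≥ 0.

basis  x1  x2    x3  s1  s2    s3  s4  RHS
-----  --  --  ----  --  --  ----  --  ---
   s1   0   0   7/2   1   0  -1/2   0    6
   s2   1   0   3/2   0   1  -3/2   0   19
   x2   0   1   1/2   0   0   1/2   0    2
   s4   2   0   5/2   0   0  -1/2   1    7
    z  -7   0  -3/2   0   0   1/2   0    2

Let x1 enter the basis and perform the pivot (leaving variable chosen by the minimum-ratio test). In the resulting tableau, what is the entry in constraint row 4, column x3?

5/4

Ratio test on column x1 — row 1: entry 0 ≤ 0; row 2: 19/1 = 19; row 3: entry 0 ≤ 0; row 4: 7/2 = 7/2. Minimum is 7/2 at row 4 (s4 leaves); pivot element 2.
Divide row 4 by 2; eliminate column x1 from the other rows.
In the new row 4, the x3 entry is the old entry divided by the pivot: (5/2)/2 = 5/4.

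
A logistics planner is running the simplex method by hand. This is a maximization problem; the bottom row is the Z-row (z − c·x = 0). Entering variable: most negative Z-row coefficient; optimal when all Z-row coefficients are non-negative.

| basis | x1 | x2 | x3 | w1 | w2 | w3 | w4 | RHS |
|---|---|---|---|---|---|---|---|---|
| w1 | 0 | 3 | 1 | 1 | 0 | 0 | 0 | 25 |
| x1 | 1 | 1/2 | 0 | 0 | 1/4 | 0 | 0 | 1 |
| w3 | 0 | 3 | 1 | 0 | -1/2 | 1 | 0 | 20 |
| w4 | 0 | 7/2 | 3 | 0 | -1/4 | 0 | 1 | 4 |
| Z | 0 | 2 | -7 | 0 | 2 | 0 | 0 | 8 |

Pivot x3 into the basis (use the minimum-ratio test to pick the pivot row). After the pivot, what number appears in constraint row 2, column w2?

Ratio test on column x3 — row 1: 25/1 = 25; row 2: entry 0 ≤ 0; row 3: 20/1 = 20; row 4: 4/3 = 4/3. Minimum is 4/3 at row 4 (w4 leaves); pivot element 3.
Divide row 4 by 3; eliminate column x3 from the other rows.
Row 2 update in column w2: 1/4 − 0·(-1/12) = 1/4.

1/4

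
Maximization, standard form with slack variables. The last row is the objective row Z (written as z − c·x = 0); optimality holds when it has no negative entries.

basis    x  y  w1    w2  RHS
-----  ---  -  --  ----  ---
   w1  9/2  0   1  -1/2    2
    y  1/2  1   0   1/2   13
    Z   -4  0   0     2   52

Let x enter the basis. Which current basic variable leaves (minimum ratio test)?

Column x entries and ratios — w1: 2/(9/2) = 4/9; y: 13/(1/2) = 26.
Smallest ratio is 4/9 in the row of w1, so w1 leaves.

w1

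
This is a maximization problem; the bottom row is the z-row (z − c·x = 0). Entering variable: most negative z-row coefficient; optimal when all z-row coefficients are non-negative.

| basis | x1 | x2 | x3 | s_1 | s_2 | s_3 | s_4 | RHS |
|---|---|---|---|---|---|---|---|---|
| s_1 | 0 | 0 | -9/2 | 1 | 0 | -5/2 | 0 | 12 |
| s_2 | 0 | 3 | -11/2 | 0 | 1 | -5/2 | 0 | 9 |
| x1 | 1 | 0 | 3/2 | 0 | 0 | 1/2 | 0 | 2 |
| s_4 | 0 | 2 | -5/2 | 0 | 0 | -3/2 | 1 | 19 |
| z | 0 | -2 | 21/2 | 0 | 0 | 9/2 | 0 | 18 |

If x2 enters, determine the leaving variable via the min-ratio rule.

s_2

Column x2 entries and ratios — s_1: 0 ≤ 0, skip; s_2: 9/3 = 3; x1: 0 ≤ 0, skip; s_4: 19/2 = 19/2.
Smallest ratio is 3 in the row of s_2, so s_2 leaves.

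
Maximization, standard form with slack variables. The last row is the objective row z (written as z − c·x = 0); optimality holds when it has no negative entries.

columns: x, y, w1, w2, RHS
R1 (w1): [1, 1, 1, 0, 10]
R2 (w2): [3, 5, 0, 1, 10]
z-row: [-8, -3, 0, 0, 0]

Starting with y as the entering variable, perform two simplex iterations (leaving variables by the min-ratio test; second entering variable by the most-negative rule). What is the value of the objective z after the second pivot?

Ratio test on column y — row 1: 10/1 = 10; row 2: 10/5 = 2. Minimum is 2 at row 2 (w2 leaves); pivot element 5.
Pivot on row 2; the z-row RHS becomes 0 − (-3)·2 = 6.
Next entering variable (most negative z-row entry -31/5): x.
Ratio test on column x — row 1: 8/(2/5) = 20; row 2: 2/(3/5) = 10/3. Minimum is 10/3 at row 2 (y leaves); pivot element 3/5.
After the second pivot the z-row RHS is 6 − (-31/5)·(10/3) = 80/3.

80/3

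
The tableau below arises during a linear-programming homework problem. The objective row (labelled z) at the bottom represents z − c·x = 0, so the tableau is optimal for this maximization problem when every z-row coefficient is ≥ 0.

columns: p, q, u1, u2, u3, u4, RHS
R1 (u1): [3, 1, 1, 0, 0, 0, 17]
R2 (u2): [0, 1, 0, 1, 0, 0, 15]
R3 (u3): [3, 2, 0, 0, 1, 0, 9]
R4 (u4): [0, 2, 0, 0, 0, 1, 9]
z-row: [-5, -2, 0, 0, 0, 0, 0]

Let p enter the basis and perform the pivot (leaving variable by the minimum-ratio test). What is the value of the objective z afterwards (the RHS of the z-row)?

Ratio test on column p — row 1: 17/3 = 17/3; row 2: entry 0 ≤ 0; row 3: 9/3 = 3; row 4: entry 0 ≤ 0. Minimum is 3 at row 3 (u3 leaves); pivot element 3.
Pivot on row 3; the z-row RHS becomes 0 − (-5)·3 = 15.

15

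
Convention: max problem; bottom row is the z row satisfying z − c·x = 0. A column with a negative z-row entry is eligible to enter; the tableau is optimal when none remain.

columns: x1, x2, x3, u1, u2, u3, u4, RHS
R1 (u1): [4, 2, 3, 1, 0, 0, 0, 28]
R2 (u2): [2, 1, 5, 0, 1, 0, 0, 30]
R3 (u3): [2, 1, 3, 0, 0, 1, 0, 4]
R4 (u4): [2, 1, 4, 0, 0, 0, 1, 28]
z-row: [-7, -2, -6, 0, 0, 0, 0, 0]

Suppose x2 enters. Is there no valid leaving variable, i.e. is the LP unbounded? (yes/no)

Column x2 has positive entries in row(s) 1, 2, 3, 4, so the ratio test bounds it — not unbounded.

no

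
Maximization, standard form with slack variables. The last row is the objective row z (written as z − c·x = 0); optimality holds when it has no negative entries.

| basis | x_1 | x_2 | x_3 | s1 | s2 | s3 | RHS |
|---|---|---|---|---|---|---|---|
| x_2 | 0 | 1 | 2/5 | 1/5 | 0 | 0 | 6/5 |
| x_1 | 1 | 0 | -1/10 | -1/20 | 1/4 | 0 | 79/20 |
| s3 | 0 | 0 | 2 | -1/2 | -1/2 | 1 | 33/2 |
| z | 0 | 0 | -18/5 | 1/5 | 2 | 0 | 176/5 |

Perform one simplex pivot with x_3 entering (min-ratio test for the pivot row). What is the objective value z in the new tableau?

Ratio test on column x_3 — row 1: (6/5)/(2/5) = 3; row 2: entry -1/10 ≤ 0; row 3: (33/2)/2 = 33/4. Minimum is 3 at row 1 (x_2 leaves); pivot element 2/5.
Pivot on row 1; the z-row RHS becomes 176/5 − (-18/5)·3 = 46.

46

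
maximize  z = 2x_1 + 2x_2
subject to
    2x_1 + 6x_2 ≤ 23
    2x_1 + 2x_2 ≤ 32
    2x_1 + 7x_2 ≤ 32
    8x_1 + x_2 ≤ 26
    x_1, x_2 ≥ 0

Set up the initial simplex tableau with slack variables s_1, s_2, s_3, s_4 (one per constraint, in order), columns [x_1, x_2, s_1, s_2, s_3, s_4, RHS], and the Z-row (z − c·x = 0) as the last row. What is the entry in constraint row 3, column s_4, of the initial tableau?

0

Slack s_4 belongs to constraint 4; its column is the unit vector e_4, so the entry in row 3 is 0.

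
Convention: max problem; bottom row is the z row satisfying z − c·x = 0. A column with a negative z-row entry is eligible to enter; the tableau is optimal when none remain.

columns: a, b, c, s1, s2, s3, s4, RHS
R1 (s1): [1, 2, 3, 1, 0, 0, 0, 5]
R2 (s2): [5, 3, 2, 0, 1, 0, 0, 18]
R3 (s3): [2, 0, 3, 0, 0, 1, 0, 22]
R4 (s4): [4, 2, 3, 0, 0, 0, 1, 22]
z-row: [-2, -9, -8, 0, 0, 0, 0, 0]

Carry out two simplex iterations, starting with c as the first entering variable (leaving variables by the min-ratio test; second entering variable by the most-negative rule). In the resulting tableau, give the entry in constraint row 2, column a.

Ratio test on column c — row 1: 5/3 = 5/3; row 2: 18/2 = 9; row 3: 22/3 = 22/3; row 4: 22/3 = 22/3. Minimum is 5/3 at row 1 (s1 leaves); pivot element 3.
Divide row 1 by 3; eliminate column c from the other rows.
Second iteration: most negative z-row entry is -11/3 in column b, so b enters.
Ratio test on column b — row 1: (5/3)/(2/3) = 5/2; row 2: (44/3)/(5/3) = 44/5; row 3: entry -2 ≤ 0; row 4: entry 0 ≤ 0. Minimum is 5/2 at row 1 (c leaves); pivot element 2/3.
Divide row 1 by 2/3; eliminate column b from the other rows.
After both pivots, the entry at constraint row 2, column a is 7/2.

7/2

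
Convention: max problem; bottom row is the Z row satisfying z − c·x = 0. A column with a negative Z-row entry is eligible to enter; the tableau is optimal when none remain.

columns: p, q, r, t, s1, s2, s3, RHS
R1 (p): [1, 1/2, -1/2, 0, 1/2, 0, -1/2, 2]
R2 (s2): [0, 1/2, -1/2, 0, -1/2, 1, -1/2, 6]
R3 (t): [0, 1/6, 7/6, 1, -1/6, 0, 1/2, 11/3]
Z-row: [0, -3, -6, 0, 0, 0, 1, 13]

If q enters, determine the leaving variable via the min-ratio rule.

Column q entries and ratios — p: 2/(1/2) = 4; s2: 6/(1/2) = 12; t: (11/3)/(1/6) = 22.
Smallest ratio is 4 in the row of p, so p leaves.

p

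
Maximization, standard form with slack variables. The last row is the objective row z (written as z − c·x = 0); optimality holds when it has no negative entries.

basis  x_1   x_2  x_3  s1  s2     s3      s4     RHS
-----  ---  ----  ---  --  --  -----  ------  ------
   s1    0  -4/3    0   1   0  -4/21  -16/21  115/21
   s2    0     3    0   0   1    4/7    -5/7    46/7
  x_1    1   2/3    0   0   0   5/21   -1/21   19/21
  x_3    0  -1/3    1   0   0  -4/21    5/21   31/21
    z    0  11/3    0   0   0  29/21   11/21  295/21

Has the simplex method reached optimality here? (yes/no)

yes

Every z-row coefficient is ≥ 0, so the tableau is optimal.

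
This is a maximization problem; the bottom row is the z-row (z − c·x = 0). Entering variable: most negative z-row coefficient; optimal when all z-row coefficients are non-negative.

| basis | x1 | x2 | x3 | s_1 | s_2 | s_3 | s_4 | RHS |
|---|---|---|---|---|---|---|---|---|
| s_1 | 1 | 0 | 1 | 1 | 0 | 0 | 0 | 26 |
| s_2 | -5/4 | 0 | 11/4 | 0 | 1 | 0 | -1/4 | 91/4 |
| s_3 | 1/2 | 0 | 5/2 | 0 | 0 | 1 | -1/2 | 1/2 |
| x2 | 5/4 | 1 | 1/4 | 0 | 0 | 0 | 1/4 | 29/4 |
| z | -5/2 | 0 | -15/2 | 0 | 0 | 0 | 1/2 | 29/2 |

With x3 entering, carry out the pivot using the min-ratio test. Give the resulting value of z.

16

Ratio test on column x3 — row 1: 26/1 = 26; row 2: (91/4)/(11/4) = 91/11; row 3: (1/2)/(5/2) = 1/5; row 4: (29/4)/(1/4) = 29. Minimum is 1/5 at row 3 (s_3 leaves); pivot element 5/2.
Pivot on row 3; the z-row RHS becomes 29/2 − (-15/2)·(1/5) = 16.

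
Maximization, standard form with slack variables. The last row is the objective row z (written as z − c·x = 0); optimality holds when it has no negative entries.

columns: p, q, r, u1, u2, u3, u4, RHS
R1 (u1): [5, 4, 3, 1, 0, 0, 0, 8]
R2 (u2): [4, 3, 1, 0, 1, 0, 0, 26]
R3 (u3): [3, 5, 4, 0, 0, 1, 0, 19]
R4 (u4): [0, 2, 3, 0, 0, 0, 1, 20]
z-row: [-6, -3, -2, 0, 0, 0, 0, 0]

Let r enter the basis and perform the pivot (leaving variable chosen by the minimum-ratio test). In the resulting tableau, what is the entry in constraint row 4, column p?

-5

Ratio test on column r — row 1: 8/3 = 8/3; row 2: 26/1 = 26; row 3: 19/4 = 19/4; row 4: 20/3 = 20/3. Minimum is 8/3 at row 1 (u1 leaves); pivot element 3.
Divide row 1 by 3; eliminate column r from the other rows.
Row 4 update in column p: 0 − 3·(5/3) = -5.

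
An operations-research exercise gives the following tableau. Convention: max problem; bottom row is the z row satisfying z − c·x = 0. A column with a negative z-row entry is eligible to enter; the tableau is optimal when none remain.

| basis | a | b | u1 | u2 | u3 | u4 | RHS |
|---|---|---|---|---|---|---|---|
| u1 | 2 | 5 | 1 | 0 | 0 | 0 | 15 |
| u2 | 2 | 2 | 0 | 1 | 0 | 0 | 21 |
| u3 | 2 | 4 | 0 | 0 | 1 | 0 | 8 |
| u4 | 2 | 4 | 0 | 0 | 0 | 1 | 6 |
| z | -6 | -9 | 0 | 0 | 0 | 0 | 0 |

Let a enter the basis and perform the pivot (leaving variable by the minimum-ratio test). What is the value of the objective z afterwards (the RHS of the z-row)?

18

Ratio test on column a — row 1: 15/2 = 15/2; row 2: 21/2 = 21/2; row 3: 8/2 = 4; row 4: 6/2 = 3. Minimum is 3 at row 4 (u4 leaves); pivot element 2.
Pivot on row 4; the z-row RHS becomes 0 − (-6)·3 = 18.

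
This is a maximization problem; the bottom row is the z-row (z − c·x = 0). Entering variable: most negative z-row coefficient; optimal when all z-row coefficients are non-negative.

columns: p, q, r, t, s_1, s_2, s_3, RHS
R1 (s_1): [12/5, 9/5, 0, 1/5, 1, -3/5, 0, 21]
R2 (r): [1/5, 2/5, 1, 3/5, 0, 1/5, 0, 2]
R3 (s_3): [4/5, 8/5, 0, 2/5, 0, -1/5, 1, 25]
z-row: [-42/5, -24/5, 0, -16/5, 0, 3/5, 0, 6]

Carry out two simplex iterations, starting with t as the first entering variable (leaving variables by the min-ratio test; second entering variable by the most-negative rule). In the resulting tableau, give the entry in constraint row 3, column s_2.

Ratio test on column t — row 1: 21/(1/5) = 105; row 2: 2/(3/5) = 10/3; row 3: 25/(2/5) = 125/2. Minimum is 10/3 at row 2 (r leaves); pivot element 3/5.
Divide row 2 by 3/5; eliminate column t from the other rows.
Second iteration: most negative z-row entry is -22/3 in column p, so p enters.
Ratio test on column p — row 1: (61/3)/(7/3) = 61/7; row 2: (10/3)/(1/3) = 10; row 3: (71/3)/(2/3) = 71/2. Minimum is 61/7 at row 1 (s_1 leaves); pivot element 7/3.
Divide row 1 by 7/3; eliminate column p from the other rows.
After both pivots, the entry at constraint row 3, column s_2 is -1/7.

-1/7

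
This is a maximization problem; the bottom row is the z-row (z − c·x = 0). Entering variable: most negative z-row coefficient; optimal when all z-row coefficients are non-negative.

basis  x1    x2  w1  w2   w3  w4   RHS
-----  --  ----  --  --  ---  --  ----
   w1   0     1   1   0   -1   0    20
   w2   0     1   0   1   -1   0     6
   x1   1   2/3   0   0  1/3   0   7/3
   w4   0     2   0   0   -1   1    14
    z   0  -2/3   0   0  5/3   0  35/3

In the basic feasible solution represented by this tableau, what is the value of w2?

w2 is basic (row 2); its value is the RHS of that row, 6.

6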